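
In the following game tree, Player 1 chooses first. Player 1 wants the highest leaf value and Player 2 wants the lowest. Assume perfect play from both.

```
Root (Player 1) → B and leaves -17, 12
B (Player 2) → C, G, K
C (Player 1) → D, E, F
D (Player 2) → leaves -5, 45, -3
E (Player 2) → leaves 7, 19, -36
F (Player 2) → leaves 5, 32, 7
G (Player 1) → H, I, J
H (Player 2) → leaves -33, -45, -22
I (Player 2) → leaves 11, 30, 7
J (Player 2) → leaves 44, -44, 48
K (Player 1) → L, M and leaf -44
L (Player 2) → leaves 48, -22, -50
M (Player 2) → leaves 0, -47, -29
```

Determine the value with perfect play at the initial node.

D (Player 2): min(-5, 45, -3) = -5
E (Player 2): min(7, 19, -36) = -36
F (Player 2): min(5, 32, 7) = 5
C (Player 1): max(-5, -36, 5) = 5
H (Player 2): min(-33, -45, -22) = -45
I (Player 2): min(11, 30, 7) = 7
J (Player 2): min(44, -44, 48) = -44
G (Player 1): max(-45, 7, -44) = 7
L (Player 2): min(48, -22, -50) = -50
M (Player 2): min(0, -47, -29) = -47
K (Player 1): max(-50, -47, -44) = -44
B (Player 2): min(5, 7, -44) = -44
Root (Player 1): max(-44, -17, 12) = 12

12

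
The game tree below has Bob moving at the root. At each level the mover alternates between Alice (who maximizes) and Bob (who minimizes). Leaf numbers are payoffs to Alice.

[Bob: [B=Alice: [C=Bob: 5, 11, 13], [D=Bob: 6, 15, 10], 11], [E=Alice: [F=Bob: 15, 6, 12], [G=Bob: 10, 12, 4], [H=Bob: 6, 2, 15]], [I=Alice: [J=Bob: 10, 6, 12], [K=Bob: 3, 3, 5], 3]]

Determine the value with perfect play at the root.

6

C (Bob): min(5, 11, 13) = 5
D (Bob): min(6, 15, 10) = 6
B (Alice): max(5, 6, 11) = 11
F (Bob): min(15, 6, 12) = 6
G (Bob): min(10, 12, 4) = 4
H (Bob): min(6, 2, 15) = 2
E (Alice): max(6, 4, 2) = 6
J (Bob): min(10, 6, 12) = 6
K (Bob): min(3, 3, 5) = 3
I (Alice): max(6, 3, 3) = 6
Root (Bob): min(11, 6, 6) = 6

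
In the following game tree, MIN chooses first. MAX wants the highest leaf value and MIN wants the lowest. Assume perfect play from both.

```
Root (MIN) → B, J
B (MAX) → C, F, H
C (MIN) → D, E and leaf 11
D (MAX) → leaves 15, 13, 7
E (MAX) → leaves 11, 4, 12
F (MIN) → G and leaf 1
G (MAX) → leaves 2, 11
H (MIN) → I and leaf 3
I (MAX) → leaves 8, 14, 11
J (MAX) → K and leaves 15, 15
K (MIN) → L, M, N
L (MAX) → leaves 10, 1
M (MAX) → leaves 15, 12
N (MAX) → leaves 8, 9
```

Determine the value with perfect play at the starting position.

11

D (MAX): max(15, 13, 7) = 15
E (MAX): max(11, 4, 12) = 12
C (MIN): min(15, 12, 11) = 11
G (MAX): max(2, 11) = 11
F (MIN): min(11, 1) = 1
I (MAX): max(8, 14, 11) = 14
H (MIN): min(14, 3) = 3
B (MAX): max(11, 1, 3) = 11
L (MAX): max(10, 1) = 10
M (MAX): max(15, 12) = 15
N (MAX): max(8, 9) = 9
K (MIN): min(10, 15, 9) = 9
J (MAX): max(9, 15, 15) = 15
Root (MIN): min(11, 15) = 11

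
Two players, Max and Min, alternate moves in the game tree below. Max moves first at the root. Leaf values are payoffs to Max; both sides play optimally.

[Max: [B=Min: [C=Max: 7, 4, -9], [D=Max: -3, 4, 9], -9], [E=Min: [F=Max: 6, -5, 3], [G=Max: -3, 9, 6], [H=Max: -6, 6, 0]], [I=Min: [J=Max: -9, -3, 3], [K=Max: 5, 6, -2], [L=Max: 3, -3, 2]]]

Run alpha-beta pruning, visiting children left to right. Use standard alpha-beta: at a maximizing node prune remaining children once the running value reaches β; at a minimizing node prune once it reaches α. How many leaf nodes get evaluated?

C [α=-∞,β=+∞]: v=7
D [α=-∞,β=7]: v=9
B [α=-∞,β=+∞]: v=-9
F [α=-9,β=+∞]: v=6
G [α=-9,β=6]: v=9 after child 2 ≥ β → β-cutoff, skip 1
H [α=-9,β=6]: v=6 after child 2 ≥ β → β-cutoff, skip 1
E [α=-9,β=+∞]: v=6
J [α=6,β=+∞]: v=3
I [α=6,β=+∞]: v=3 after child 1 ≤ α → α-cutoff, skip 2
Root [α=-∞,β=+∞]: v=6
Leaves evaluated: 17 of 25.

17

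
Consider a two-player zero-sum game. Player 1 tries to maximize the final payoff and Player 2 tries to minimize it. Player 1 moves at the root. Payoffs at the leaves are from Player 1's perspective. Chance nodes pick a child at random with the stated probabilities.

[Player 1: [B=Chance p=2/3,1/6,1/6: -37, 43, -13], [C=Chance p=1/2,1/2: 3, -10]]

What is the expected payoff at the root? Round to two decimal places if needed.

-3.5

B (Chance): 2/3·-37 + 1/6·43 + 1/6·-13 = -19.67
C (Chance): 1/2·3 + 1/2·-10 = -3.5
Root (Player 1): max(-19.67, -3.5) = -3.5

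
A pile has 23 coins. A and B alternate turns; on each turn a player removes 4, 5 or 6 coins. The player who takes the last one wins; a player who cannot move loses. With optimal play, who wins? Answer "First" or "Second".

W/L table (W = player to move can force a win):
i:   0  1  2  3  4  5  6  7  8  9 10 11 12 13 14 15 16 17 18 19 20 21 22 23
     L  L  L  L  W  W  W  W  W  W  L  L  L  L  W  W  W  W  W  W  L  L  L  L
Position 23 is L, so the second player wins.

Second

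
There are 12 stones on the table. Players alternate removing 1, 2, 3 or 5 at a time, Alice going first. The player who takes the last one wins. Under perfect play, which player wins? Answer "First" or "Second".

Second

W/L table (W = player to move can force a win):
i:   0  1  2  3  4  5  6  7  8  9 10 11 12
     L  W  W  W  L  W  W  W  L  W  W  W  L
Position 12 is L, so the second player wins.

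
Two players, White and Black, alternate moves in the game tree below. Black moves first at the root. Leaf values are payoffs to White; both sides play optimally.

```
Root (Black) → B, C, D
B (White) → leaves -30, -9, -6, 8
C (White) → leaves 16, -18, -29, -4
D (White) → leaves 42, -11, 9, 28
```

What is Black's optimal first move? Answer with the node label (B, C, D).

B

B (White): max(-30, -9, -6, 8) = 8
C (White): max(16, -18, -29, -4) = 16
D (White): max(42, -11, 9, 28) = 42
Root (Black): min(8, 16, 42) = 8
Black picks the child with the lowest value: B (value 8).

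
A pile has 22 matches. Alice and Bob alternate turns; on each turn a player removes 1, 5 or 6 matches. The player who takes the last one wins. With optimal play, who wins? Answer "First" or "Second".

i:   0  1  2  3  4  5  6  7  8  9 10 11 12 13 14 15 16 17 18 19 20 21 22
     L  W  L  W  L  W  W  W  W  W  W  L  W  L  W  L  W  W  W  W  W  W  L
Position 22 is L, so the second player wins.

Second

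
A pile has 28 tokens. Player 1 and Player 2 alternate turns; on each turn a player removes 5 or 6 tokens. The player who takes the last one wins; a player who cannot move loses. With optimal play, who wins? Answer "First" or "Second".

First

W/L table (W = player to move can force a win):
i:   0  1  2  3  4  5  6  7  8  9 10 11 12 13 14 15 16 17 18 19 20 21 22 23 24 25 26 27 28
     L  L  L  L  L  W  W  W  W  W  W  L  L  L  L  L  W  W  W  W  W  W  L  L  L  L  L  W  W
Position 28 is W, so the first player wins.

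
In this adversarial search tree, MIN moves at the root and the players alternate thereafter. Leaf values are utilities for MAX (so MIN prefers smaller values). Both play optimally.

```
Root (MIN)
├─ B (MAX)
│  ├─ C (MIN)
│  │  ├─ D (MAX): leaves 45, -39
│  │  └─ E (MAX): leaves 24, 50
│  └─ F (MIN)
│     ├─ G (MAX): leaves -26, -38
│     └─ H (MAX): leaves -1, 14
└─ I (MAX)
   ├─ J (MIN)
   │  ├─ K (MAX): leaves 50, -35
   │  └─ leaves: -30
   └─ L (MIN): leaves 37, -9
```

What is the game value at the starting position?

D (MAX): max(45, -39) = 45
E (MAX): max(24, 50) = 50
C (MIN): min(45, 50) = 45
G (MAX): max(-26, -38) = -26
H (MAX): max(-1, 14) = 14
F (MIN): min(-26, 14) = -26
B (MAX): max(45, -26) = 45
K (MAX): max(50, -35) = 50
J (MIN): min(50, -30) = -30
L (MIN): min(37, -9) = -9
I (MAX): max(-30, -9) = -9
Root (MIN): min(45, -9) = -9

-9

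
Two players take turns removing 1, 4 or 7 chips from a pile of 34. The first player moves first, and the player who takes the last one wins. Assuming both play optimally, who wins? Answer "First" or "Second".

W/L table (W = player to move can force a win):
i:   0  1  2  3  4  5  6  7  8  9 10 11 12 13 14 15 16 17 18 19 20 21 22 23 24 25 26 27 28 29 30 31 32 33 34
     L  W  L  W  W  L  W  W  L  W  L  W  W  L  W  W  L  W  L  W  W  L  W  W  L  W  L  W  W  L  W  W  L  W  L
Position 34 is L, so the second player wins.

Second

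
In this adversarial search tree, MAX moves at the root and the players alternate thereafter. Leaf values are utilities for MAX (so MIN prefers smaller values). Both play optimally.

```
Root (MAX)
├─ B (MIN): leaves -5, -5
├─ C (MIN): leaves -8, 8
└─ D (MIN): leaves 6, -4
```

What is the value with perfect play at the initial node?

-4

B (MIN): min(-5, -5) = -5
C (MIN): min(-8, 8) = -8
D (MIN): min(6, -4) = -4
Root (MAX): max(-5, -8, -4) = -4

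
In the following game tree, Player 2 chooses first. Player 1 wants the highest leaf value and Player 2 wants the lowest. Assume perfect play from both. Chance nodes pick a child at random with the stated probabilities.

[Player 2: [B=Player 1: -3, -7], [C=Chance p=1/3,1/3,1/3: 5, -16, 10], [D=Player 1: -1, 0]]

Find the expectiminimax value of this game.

B (Player 1): max(-3, -7) = -3
C (Chance): 1/3·5 + 1/3·-16 + 1/3·10 = -0.33
D (Player 1): max(-1, 0) = 0
Root (Player 2): min(-3, -0.33, 0) = -3

-3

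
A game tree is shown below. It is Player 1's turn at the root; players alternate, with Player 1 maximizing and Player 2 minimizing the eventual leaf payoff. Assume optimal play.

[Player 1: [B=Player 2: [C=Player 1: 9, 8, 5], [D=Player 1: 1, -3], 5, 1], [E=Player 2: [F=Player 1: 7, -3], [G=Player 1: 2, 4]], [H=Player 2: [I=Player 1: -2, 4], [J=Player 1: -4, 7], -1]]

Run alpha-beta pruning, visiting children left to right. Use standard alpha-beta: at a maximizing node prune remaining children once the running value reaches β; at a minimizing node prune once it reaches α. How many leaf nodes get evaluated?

13

C [α=-∞,β=+∞]: v=9
D [α=-∞,β=9]: v=1
B [α=-∞,β=+∞]: v=1
F [α=1,β=+∞]: v=7
G [α=1,β=7]: v=4
E [α=1,β=+∞]: v=4
I [α=4,β=+∞]: v=4
H [α=4,β=+∞]: v=4 after child 1 ≤ α → α-cutoff, skip 2
Root [α=-∞,β=+∞]: v=4
Leaves evaluated: 13 of 16.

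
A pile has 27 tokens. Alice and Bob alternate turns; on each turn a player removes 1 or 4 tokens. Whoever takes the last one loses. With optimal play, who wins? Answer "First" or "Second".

W/L table (W = player to move can force a win):
i:   0  1  2  3  4  5  6  7  8  9 10 11 12 13 14 15 16 17 18 19 20 21 22 23 24 25 26 27
     W  L  W  L  W  W  L  W  L  W  W  L  W  L  W  W  L  W  L  W  W  L  W  L  W  W  L  W
Position 27 is W, so the first player wins.

First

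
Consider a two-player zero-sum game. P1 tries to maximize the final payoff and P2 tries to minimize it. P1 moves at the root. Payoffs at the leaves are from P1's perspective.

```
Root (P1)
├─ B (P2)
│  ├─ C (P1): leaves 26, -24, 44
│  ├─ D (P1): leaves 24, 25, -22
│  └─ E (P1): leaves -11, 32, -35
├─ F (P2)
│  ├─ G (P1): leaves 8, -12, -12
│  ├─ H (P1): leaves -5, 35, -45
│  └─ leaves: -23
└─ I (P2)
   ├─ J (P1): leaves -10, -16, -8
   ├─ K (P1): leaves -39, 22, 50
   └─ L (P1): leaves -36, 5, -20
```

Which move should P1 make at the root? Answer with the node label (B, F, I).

B

C (P1): max(26, -24, 44) = 44
D (P1): max(24, 25, -22) = 25
E (P1): max(-11, 32, -35) = 32
B (P2): min(44, 25, 32) = 25
G (P1): max(8, -12, -12) = 8
H (P1): max(-5, 35, -45) = 35
F (P2): min(8, 35, -23) = -23
J (P1): max(-10, -16, -8) = -8
K (P1): max(-39, 22, 50) = 50
L (P1): max(-36, 5, -20) = 5
I (P2): min(-8, 50, 5) = -8
Root (P1): max(25, -23, -8) = 25
P1 picks the child with the highest value: B (value 25).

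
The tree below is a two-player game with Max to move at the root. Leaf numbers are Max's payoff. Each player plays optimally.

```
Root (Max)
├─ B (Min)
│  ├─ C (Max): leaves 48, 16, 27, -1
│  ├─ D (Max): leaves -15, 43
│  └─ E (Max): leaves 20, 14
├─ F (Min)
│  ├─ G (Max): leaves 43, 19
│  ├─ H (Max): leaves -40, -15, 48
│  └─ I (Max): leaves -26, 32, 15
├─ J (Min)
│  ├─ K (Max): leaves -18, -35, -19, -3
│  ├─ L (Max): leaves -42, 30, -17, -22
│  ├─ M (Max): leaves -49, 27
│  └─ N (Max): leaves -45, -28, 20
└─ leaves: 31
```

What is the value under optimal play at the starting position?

C (Max): max(48, 16, 27, -1) = 48
D (Max): max(-15, 43) = 43
E (Max): max(20, 14) = 20
B (Min): min(48, 43, 20) = 20
G (Max): max(43, 19) = 43
H (Max): max(-40, -15, 48) = 48
I (Max): max(-26, 32, 15) = 32
F (Min): min(43, 48, 32) = 32
K (Max): max(-18, -35, -19, -3) = -3
L (Max): max(-42, 30, -17, -22) = 30
M (Max): max(-49, 27) = 27
N (Max): max(-45, -28, 20) = 20
J (Min): min(-3, 30, 27, 20) = -3
Root (Max): max(20, 32, -3, 31) = 32

32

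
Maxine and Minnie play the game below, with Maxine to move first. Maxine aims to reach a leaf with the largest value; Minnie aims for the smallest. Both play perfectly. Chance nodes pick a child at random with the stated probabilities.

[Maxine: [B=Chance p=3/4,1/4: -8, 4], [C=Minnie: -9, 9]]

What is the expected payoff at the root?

B (Chance): 3/4·-8 + 1/4·4 = -5
C (Minnie): min(-9, 9) = -9
Root (Maxine): max(-5, -9) = -5

-5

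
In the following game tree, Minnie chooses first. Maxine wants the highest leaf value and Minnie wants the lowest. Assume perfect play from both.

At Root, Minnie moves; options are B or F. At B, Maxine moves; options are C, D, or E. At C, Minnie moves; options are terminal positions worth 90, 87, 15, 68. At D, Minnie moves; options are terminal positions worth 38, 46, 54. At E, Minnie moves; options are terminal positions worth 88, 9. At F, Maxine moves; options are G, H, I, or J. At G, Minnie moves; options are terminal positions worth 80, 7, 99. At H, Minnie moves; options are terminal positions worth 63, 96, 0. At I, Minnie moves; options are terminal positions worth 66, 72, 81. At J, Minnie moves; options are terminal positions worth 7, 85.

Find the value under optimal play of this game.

38

C (Minnie): min(90, 87, 15, 68) = 15
D (Minnie): min(38, 46, 54) = 38
E (Minnie): min(88, 9) = 9
B (Maxine): max(15, 38, 9) = 38
G (Minnie): min(80, 7, 99) = 7
H (Minnie): min(63, 96, 0) = 0
I (Minnie): min(66, 72, 81) = 66
J (Minnie): min(7, 85) = 7
F (Maxine): max(7, 0, 66, 7) = 66
Root (Minnie): min(38, 66) = 38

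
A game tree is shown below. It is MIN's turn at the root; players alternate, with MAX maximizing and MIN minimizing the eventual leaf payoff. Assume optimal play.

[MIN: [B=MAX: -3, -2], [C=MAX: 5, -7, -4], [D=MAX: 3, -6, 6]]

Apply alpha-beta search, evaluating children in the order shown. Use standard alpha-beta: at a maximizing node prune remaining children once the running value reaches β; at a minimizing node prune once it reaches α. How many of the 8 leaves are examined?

4

B [α=-∞,β=+∞]: v=-2
C [α=-∞,β=-2]: v=5 after child 1 ≥ β → β-cutoff, skip 2
D [α=-∞,β=-2]: v=3 after child 1 ≥ β → β-cutoff, skip 2
Root [α=-∞,β=+∞]: v=-2
Leaves evaluated: 4 of 8.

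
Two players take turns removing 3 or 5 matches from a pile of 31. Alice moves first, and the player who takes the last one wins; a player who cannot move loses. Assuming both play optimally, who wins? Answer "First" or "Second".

Positions where the player to move wins (W) vs loses (L):
i:   0  1  2  3  4  5  6  7  8  9 10 11 12 13 14 15 16 17 18 19 20 21 22 23 24 25 26 27 28 29 30 31
     L  L  L  W  W  W  W  W  L  L  L  W  W  W  W  W  L  L  L  W  W  W  W  W  L  L  L  W  W  W  W  W
Position 31 is W, so the first player wins.

First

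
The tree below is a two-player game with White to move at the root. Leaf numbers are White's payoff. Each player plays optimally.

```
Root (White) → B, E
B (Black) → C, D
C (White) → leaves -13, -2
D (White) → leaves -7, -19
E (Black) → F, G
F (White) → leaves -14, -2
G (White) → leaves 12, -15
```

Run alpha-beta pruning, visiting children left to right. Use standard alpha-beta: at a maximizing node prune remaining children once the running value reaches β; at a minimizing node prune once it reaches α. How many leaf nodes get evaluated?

C [α=-∞,β=+∞]: v=-2
D [α=-∞,β=-2]: v=-7
B [α=-∞,β=+∞]: v=-7
F [α=-7,β=+∞]: v=-2
G [α=-7,β=-2]: v=12 after child 1 ≥ β → β-cutoff, skip 1
E [α=-7,β=+∞]: v=-2
Root [α=-∞,β=+∞]: v=-2
Leaves evaluated: 7 of 8.

7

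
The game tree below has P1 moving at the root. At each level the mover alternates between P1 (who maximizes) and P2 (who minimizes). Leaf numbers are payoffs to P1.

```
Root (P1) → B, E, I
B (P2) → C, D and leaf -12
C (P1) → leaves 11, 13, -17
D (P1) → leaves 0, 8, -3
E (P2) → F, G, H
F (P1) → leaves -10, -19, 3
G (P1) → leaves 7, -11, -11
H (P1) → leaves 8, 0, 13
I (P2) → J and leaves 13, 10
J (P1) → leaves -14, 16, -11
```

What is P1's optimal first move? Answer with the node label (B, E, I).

C (P1): max(11, 13, -17) = 13
D (P1): max(0, 8, -3) = 8
B (P2): min(13, 8, -12) = -12
F (P1): max(-10, -19, 3) = 3
G (P1): max(7, -11, -11) = 7
H (P1): max(8, 0, 13) = 13
E (P2): min(3, 7, 13) = 3
J (P1): max(-14, 16, -11) = 16
I (P2): min(16, 13, 10) = 10
Root (P1): max(-12, 3, 10) = 10
P1 picks the child with the highest value: I (value 10).

I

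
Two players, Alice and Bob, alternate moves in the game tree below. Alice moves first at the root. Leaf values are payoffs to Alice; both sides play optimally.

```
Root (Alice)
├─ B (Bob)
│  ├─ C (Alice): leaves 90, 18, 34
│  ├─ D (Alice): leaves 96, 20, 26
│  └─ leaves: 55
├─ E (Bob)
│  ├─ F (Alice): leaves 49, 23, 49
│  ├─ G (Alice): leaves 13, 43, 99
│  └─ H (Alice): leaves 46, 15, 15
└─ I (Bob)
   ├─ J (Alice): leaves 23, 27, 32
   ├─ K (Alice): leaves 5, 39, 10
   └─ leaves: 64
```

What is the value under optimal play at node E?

46

F: max(49, 23, 49) = 49
G: max(13, 43, 99) = 99
H: max(46, 15, 15) = 46
E: min(49, 99, 46) = 46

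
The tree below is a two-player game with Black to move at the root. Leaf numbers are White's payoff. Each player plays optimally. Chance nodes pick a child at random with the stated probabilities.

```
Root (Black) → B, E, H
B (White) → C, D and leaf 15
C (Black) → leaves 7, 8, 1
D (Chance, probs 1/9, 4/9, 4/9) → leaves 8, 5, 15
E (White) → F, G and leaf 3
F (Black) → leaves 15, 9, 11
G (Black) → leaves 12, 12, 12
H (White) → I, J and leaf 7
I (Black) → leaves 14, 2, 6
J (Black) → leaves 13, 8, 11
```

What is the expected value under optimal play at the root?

8

C (Black): min(7, 8, 1) = 1
D (Chance): 1/9·8 + 4/9·5 + 4/9·15 = 9.78
B (White): max(1, 9.78, 15) = 15
F (Black): min(15, 9, 11) = 9
G (Black): min(12, 12, 12) = 12
E (White): max(9, 12, 3) = 12
I (Black): min(14, 2, 6) = 2
J (Black): min(13, 8, 11) = 8
H (White): max(2, 8, 7) = 8
Root (Black): min(15, 12, 8) = 8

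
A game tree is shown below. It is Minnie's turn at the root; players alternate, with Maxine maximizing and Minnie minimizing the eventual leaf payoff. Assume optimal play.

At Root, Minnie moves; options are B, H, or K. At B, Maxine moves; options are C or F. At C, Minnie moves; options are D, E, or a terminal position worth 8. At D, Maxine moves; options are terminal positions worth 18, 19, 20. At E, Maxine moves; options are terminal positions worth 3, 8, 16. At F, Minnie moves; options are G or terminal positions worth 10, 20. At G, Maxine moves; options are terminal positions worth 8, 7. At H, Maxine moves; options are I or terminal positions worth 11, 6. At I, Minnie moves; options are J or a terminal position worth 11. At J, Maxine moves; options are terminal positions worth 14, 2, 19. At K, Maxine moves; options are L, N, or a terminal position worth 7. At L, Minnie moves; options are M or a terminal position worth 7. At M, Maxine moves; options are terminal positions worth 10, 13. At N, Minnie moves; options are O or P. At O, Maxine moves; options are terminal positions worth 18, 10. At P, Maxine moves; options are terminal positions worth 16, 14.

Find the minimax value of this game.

D (Maxine): max(18, 19, 20) = 20
E (Maxine): max(3, 8, 16) = 16
C (Minnie): min(20, 16, 8) = 8
G (Maxine): max(8, 7) = 8
F (Minnie): min(8, 10, 20) = 8
B (Maxine): max(8, 8) = 8
J (Maxine): max(14, 2, 19) = 19
I (Minnie): min(19, 11) = 11
H (Maxine): max(11, 11, 6) = 11
M (Maxine): max(10, 13) = 13
L (Minnie): min(13, 7) = 7
O (Maxine): max(18, 10) = 18
P (Maxine): max(16, 14) = 16
N (Minnie): min(18, 16) = 16
K (Maxine): max(7, 16, 7) = 16
Root (Minnie): min(8, 11, 16) = 8

8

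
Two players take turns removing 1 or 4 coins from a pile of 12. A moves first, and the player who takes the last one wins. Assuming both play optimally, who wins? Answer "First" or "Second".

Mark each pile size as W (mover wins) or L (mover loses):
i:   0  1  2  3  4  5  6  7  8  9 10 11 12
     L  W  L  W  W  L  W  L  W  W  L  W  L
Position 12 is L, so the second player wins.

Second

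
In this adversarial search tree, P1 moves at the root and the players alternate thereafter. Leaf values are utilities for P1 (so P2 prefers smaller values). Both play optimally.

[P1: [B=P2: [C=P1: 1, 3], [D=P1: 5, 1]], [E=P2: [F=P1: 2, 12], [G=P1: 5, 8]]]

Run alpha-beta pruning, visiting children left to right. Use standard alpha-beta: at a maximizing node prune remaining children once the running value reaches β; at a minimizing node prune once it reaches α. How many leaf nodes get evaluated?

7

C [α=-∞,β=+∞]: v=3
D [α=-∞,β=3]: v=5 after child 1 ≥ β → β-cutoff, skip 1
B [α=-∞,β=+∞]: v=3
F [α=3,β=+∞]: v=12
G [α=3,β=12]: v=8
E [α=3,β=+∞]: v=8
Root [α=-∞,β=+∞]: v=8
Leaves evaluated: 7 of 8.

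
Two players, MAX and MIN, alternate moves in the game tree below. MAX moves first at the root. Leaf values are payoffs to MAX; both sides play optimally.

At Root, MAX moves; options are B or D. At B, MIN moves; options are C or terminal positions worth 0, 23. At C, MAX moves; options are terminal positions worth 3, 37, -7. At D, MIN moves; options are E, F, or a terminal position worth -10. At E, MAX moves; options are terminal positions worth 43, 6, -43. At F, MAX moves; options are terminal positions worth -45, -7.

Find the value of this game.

0

C (MAX): max(3, 37, -7) = 37
B (MIN): min(37, 0, 23) = 0
E (MAX): max(43, 6, -43) = 43
F (MAX): max(-45, -7) = -7
D (MIN): min(43, -7, -10) = -10
Root (MAX): max(0, -10) = 0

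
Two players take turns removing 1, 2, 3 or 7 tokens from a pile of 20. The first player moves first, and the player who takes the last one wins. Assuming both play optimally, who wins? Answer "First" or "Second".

Second

Mark each pile size as W (mover wins) or L (mover loses):
i:   0  1  2  3  4  5  6  7  8  9 10 11 12 13 14 15 16 17 18 19 20
     L  W  W  W  L  W  W  W  L  W  W  W  L  W  W  W  L  W  W  W  L
Position 20 is L, so the second player wins.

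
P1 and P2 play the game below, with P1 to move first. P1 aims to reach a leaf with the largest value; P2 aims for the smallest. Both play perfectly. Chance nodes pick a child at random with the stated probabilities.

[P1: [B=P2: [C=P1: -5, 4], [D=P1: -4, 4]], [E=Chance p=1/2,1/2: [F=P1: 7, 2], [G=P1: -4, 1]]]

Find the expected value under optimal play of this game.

4

C (P1): max(-5, 4) = 4
D (P1): max(-4, 4) = 4
B (P2): min(4, 4) = 4
F (P1): max(7, 2) = 7
G (P1): max(-4, 1) = 1
E (Chance): 1/2·7 + 1/2·1 = 4
Root (P1): max(4, 4) = 4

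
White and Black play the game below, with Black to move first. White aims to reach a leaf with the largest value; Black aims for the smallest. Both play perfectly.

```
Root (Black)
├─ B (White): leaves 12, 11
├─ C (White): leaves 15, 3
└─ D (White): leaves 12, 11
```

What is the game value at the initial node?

12

B (White): max(12, 11) = 12
C (White): max(15, 3) = 15
D (White): max(12, 11) = 12
Root (Black): min(12, 15, 12) = 12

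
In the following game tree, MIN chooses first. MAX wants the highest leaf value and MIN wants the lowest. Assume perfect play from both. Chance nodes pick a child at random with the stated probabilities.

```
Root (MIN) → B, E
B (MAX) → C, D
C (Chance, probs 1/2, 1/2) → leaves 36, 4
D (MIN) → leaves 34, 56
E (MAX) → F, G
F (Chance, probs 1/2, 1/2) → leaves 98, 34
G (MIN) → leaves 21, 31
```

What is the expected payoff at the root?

C (Chance): 1/2·36 + 1/2·4 = 20
D (MIN): min(34, 56) = 34
B (MAX): max(20, 34) = 34
F (Chance): 1/2·98 + 1/2·34 = 66
G (MIN): min(21, 31) = 21
E (MAX): max(66, 21) = 66
Root (MIN): min(34, 66) = 34

34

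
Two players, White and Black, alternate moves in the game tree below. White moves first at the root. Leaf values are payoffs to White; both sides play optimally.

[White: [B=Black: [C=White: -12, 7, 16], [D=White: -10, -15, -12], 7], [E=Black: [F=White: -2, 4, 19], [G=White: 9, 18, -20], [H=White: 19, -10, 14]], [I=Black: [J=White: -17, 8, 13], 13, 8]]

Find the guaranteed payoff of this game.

18

C (White): max(-12, 7, 16) = 16
D (White): max(-10, -15, -12) = -10
B (Black): min(16, -10, 7) = -10
F (White): max(-2, 4, 19) = 19
G (White): max(9, 18, -20) = 18
H (White): max(19, -10, 14) = 19
E (Black): min(19, 18, 19) = 18
J (White): max(-17, 8, 13) = 13
I (Black): min(13, 13, 8) = 8
Root (White): max(-10, 18, 8) = 18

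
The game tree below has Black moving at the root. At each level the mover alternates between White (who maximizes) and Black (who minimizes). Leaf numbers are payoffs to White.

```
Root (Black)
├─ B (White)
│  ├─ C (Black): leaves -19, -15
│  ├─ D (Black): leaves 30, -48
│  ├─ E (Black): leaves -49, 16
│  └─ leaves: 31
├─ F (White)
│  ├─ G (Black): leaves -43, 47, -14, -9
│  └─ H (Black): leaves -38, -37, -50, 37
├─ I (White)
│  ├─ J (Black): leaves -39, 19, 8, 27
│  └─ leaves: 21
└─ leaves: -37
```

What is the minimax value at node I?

J: min(-39, 19, 8, 27) = -39
I: max(-39, 21) = 21

21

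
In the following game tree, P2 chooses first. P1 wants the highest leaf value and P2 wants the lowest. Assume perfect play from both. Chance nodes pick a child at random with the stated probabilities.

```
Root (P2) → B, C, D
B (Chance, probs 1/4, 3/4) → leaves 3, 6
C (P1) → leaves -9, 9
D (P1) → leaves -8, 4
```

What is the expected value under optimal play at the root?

B (Chance): 1/4·3 + 3/4·6 = 5.25
C (P1): max(-9, 9) = 9
D (P1): max(-8, 4) = 4
Root (P2): min(5.25, 9, 4) = 4

4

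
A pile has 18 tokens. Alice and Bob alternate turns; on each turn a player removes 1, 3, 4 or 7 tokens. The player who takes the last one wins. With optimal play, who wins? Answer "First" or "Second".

Positions where the player to move wins (W) vs loses (L):
i:   0  1  2  3  4  5  6  7  8  9 10 11 12 13 14 15 16 17 18
     L  W  L  W  W  W  W  W  L  W  L  W  W  W  W  W  L  W  L
Position 18 is L, so the second player wins.

Second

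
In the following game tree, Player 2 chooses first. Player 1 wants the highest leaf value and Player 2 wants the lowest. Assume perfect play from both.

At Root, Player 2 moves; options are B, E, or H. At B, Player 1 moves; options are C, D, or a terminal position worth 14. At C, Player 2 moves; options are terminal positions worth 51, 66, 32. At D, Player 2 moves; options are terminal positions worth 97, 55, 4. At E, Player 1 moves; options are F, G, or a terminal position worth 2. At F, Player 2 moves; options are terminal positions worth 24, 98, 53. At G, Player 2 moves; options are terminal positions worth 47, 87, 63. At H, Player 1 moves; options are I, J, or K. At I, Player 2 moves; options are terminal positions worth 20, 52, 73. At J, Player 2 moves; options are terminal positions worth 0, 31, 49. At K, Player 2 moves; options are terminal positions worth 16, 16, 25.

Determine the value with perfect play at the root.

C (Player 2): min(51, 66, 32) = 32
D (Player 2): min(97, 55, 4) = 4
B (Player 1): max(32, 4, 14) = 32
F (Player 2): min(24, 98, 53) = 24
G (Player 2): min(47, 87, 63) = 47
E (Player 1): max(24, 47, 2) = 47
I (Player 2): min(20, 52, 73) = 20
J (Player 2): min(0, 31, 49) = 0
K (Player 2): min(16, 16, 25) = 16
H (Player 1): max(20, 0, 16) = 20
Root (Player 2): min(32, 47, 20) = 20

20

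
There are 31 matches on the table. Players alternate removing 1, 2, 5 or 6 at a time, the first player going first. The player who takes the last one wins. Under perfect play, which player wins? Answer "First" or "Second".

Positions where the player to move wins (W) vs loses (L):
i:   0  1  2  3  4  5  6  7  8  9 10 11 12 13 14 15 16 17 18 19 20 21 22 23 24 25 26 27 28 29 30 31
     L  W  W  L  W  W  W  L  W  W  L  W  W  W  L  W  W  L  W  W  W  L  W  W  L  W  W  W  L  W  W  L
Position 31 is L, so the second player wins.

Second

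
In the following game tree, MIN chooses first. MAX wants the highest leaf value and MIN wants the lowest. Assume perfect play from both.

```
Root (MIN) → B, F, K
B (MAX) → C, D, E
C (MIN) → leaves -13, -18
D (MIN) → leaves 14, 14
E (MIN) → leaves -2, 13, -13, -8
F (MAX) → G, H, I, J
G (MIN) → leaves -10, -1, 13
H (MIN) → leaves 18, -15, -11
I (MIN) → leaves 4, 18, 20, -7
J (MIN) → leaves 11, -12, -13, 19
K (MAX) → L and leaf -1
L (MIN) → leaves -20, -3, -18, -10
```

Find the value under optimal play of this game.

C (MIN): min(-13, -18) = -18
D (MIN): min(14, 14) = 14
E (MIN): min(-2, 13, -13, -8) = -13
B (MAX): max(-18, 14, -13) = 14
G (MIN): min(-10, -1, 13) = -10
H (MIN): min(18, -15, -11) = -15
I (MIN): min(4, 18, 20, -7) = -7
J (MIN): min(11, -12, -13, 19) = -13
F (MAX): max(-10, -15, -7, -13) = -7
L (MIN): min(-20, -3, -18, -10) = -20
K (MAX): max(-20, -1) = -1
Root (MIN): min(14, -7, -1) = -7

-7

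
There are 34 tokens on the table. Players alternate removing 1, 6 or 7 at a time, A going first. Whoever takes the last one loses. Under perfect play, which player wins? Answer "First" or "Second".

First

W/L table (W = player to move can force a win):
i:   0  1  2  3  4  5  6  7  8  9 10 11 12 13 14 15 16 17 18 19 20 21 22 23 24 25 26 27 28 29 30 31 32 33 34
     W  L  W  L  W  L  W  W  W  W  W  W  W  L  W  L  W  L  W  W  W  W  W  W  W  L  W  L  W  L  W  W  W  W  W
Position 34 is W, so the first player wins.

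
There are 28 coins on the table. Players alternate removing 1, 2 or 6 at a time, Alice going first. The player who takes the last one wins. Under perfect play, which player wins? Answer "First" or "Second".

Second

W/L table (W = player to move can force a win):
i:   0  1  2  3  4  5  6  7  8  9 10 11 12 13 14 15 16 17 18 19 20 21 22 23 24 25 26 27 28
     L  W  W  L  W  W  W  L  W  W  L  W  W  W  L  W  W  L  W  W  W  L  W  W  L  W  W  W  L
Position 28 is L, so the second player wins.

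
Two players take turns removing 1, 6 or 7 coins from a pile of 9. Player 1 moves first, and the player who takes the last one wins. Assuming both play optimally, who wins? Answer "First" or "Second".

First

Mark each pile size as W (mover wins) or L (mover loses):
i:   0  1  2  3  4  5  6  7  8  9
     L  W  L  W  L  W  W  W  W  W
Position 9 is W, so the first player wins.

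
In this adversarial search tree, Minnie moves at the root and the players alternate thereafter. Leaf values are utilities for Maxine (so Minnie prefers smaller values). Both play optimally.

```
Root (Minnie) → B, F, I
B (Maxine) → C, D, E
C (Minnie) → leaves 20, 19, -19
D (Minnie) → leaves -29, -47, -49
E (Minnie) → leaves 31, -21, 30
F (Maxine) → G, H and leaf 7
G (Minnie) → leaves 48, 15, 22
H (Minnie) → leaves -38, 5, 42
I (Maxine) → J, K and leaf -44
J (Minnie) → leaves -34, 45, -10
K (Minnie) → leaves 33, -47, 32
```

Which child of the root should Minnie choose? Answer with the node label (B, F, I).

I

C (Minnie): min(20, 19, -19) = -19
D (Minnie): min(-29, -47, -49) = -49
E (Minnie): min(31, -21, 30) = -21
B (Maxine): max(-19, -49, -21) = -19
G (Minnie): min(48, 15, 22) = 15
H (Minnie): min(-38, 5, 42) = -38
F (Maxine): max(15, -38, 7) = 15
J (Minnie): min(-34, 45, -10) = -34
K (Minnie): min(33, -47, 32) = -47
I (Maxine): max(-34, -47, -44) = -34
Root (Minnie): min(-19, 15, -34) = -34
Minnie picks the child with the lowest value: I (value -34).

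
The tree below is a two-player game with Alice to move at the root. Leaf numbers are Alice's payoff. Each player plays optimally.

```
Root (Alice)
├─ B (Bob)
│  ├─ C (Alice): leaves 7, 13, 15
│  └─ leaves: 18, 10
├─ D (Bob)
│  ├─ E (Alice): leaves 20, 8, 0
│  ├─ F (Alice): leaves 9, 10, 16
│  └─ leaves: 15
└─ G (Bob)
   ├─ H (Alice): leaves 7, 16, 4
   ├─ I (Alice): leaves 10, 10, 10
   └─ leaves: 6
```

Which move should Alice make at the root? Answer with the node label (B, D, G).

D

C (Alice): max(7, 13, 15) = 15
B (Bob): min(15, 18, 10) = 10
E (Alice): max(20, 8, 0) = 20
F (Alice): max(9, 10, 16) = 16
D (Bob): min(20, 16, 15) = 15
H (Alice): max(7, 16, 4) = 16
I (Alice): max(10, 10, 10) = 10
G (Bob): min(16, 10, 6) = 6
Root (Alice): max(10, 15, 6) = 15
Alice picks the child with the highest value: D (value 15).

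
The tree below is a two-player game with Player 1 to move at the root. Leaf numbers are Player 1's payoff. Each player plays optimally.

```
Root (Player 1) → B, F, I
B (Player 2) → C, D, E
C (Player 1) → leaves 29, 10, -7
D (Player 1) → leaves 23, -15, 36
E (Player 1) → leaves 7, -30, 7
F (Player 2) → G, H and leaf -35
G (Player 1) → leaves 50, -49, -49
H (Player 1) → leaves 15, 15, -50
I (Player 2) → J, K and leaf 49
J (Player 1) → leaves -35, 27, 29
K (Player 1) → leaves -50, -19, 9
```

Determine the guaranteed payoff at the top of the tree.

9

C (Player 1): max(29, 10, -7) = 29
D (Player 1): max(23, -15, 36) = 36
E (Player 1): max(7, -30, 7) = 7
B (Player 2): min(29, 36, 7) = 7
G (Player 1): max(50, -49, -49) = 50
H (Player 1): max(15, 15, -50) = 15
F (Player 2): min(50, 15, -35) = -35
J (Player 1): max(-35, 27, 29) = 29
K (Player 1): max(-50, -19, 9) = 9
I (Player 2): min(29, 9, 49) = 9
Root (Player 1): max(7, -35, 9) = 9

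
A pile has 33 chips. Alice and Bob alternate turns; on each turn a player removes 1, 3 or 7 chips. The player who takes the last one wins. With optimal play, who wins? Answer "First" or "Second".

First

i:   0  1  2  3  4  5  6  7  8  9 10 11 12 13 14 15 16 17 18 19 20 21 22 23 24 25 26 27 28 29 30 31 32 33
     L  W  L  W  L  W  L  W  L  W  L  W  L  W  L  W  L  W  L  W  L  W  L  W  L  W  L  W  L  W  L  W  L  W
Position 33 is W, so the first player wins.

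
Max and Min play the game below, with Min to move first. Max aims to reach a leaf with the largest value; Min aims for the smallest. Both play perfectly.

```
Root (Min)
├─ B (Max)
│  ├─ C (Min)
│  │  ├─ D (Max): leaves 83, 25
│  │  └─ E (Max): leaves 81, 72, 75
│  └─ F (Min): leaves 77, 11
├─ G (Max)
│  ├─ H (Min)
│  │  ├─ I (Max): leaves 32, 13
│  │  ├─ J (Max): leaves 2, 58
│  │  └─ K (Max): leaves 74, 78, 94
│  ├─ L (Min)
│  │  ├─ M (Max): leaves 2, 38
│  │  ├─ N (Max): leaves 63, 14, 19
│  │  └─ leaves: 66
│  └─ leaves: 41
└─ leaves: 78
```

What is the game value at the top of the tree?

41

D (Max): max(83, 25) = 83
E (Max): max(81, 72, 75) = 81
C (Min): min(83, 81) = 81
F (Min): min(77, 11) = 11
B (Max): max(81, 11) = 81
I (Max): max(32, 13) = 32
J (Max): max(2, 58) = 58
K (Max): max(74, 78, 94) = 94
H (Min): min(32, 58, 94) = 32
M (Max): max(2, 38) = 38
N (Max): max(63, 14, 19) = 63
L (Min): min(38, 63, 66) = 38
G (Max): max(32, 38, 41) = 41
Root (Min): min(81, 41, 78) = 41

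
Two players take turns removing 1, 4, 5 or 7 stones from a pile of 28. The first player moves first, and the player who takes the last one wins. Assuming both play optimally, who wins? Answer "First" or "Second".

First

Positions where the player to move wins (W) vs loses (L):
i:   0  1  2  3  4  5  6  7  8  9 10 11 12 13 14 15 16 17 18 19 20 21 22 23 24 25 26 27 28
     L  W  L  W  W  W  W  W  L  W  L  W  W  W  W  W  L  W  L  W  W  W  W  W  L  W  L  W  W
Position 28 is W, so the first player wins.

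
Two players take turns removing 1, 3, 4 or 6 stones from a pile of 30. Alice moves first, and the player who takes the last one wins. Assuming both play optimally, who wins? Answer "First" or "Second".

Second

Compute winning (W) and losing (L) positions by backward induction:
i:   0  1  2  3  4  5  6  7  8  9 10 11 12 13 14 15 16 17 18 19 20 21 22 23 24 25 26 27 28 29 30
     L  W  L  W  W  W  W  L  W  L  W  W  W  W  L  W  L  W  W  W  W  L  W  L  W  W  W  W  L  W  L
Position 30 is L, so the second player wins.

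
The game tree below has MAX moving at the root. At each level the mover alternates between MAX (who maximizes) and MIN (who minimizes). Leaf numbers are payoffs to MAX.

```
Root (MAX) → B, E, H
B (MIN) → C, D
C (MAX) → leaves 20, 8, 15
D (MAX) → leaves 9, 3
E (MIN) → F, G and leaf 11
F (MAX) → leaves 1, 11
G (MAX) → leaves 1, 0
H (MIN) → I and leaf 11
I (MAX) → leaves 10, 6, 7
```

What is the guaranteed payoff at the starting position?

10

C (MAX): max(20, 8, 15) = 20
D (MAX): max(9, 3) = 9
B (MIN): min(20, 9) = 9
F (MAX): max(1, 11) = 11
G (MAX): max(1, 0) = 1
E (MIN): min(11, 1, 11) = 1
I (MAX): max(10, 6, 7) = 10
H (MIN): min(10, 11) = 10
Root (MAX): max(9, 1, 10) = 10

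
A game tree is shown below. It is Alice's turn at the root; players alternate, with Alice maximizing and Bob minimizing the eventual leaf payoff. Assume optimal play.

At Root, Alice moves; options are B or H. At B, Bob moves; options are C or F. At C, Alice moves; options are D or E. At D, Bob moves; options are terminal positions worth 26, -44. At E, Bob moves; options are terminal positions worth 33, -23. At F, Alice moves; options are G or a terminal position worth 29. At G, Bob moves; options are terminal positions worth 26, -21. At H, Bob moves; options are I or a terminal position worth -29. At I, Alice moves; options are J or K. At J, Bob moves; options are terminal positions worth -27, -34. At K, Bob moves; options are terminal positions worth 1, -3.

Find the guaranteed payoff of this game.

-23

D (Bob): min(26, -44) = -44
E (Bob): min(33, -23) = -23
C (Alice): max(-44, -23) = -23
G (Bob): min(26, -21) = -21
F (Alice): max(-21, 29) = 29
B (Bob): min(-23, 29) = -23
J (Bob): min(-27, -34) = -34
K (Bob): min(1, -3) = -3
I (Alice): max(-34, -3) = -3
H (Bob): min(-3, -29) = -29
Root (Alice): max(-23, -29) = -23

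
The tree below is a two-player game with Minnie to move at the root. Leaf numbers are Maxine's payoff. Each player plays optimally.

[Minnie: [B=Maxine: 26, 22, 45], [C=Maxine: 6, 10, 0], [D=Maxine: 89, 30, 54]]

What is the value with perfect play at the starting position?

10

B (Maxine): max(26, 22, 45) = 45
C (Maxine): max(6, 10, 0) = 10
D (Maxine): max(89, 30, 54) = 89
Root (Minnie): min(45, 10, 89) = 10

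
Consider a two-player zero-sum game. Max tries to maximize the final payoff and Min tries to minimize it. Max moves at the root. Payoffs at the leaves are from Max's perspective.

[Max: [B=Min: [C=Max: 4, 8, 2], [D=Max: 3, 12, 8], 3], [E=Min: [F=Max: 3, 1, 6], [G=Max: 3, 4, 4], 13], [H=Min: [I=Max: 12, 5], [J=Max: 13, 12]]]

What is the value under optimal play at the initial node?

C (Max): max(4, 8, 2) = 8
D (Max): max(3, 12, 8) = 12
B (Min): min(8, 12, 3) = 3
F (Max): max(3, 1, 6) = 6
G (Max): max(3, 4, 4) = 4
E (Min): min(6, 4, 13) = 4
I (Max): max(12, 5) = 12
J (Max): max(13, 12) = 13
H (Min): min(12, 13) = 12
Root (Max): max(3, 4, 12) = 12

12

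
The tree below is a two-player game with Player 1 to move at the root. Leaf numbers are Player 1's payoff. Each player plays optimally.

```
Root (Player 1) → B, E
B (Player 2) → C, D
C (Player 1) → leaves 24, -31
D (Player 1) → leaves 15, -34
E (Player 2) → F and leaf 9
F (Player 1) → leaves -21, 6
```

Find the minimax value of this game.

15

C (Player 1): max(24, -31) = 24
D (Player 1): max(15, -34) = 15
B (Player 2): min(24, 15) = 15
F (Player 1): max(-21, 6) = 6
E (Player 2): min(6, 9) = 6
Root (Player 1): max(15, 6) = 15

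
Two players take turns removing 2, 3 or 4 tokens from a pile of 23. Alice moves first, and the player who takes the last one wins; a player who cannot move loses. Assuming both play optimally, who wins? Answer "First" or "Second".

First

Compute winning (W) and losing (L) positions by backward induction:
i:   0  1  2  3  4  5  6  7  8  9 10 11 12 13 14 15 16 17 18 19 20 21 22 23
     L  L  W  W  W  W  L  L  W  W  W  W  L  L  W  W  W  W  L  L  W  W  W  W
Position 23 is W, so the first player wins.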